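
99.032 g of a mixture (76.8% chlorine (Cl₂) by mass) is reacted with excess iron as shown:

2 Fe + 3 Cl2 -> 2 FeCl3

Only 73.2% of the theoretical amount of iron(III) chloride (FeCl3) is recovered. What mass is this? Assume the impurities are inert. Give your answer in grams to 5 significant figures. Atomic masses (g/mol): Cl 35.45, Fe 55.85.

84.910 g

Pure Cl2 available = 99.032 g × 0.768 = 76.0566 g.
M(Cl2) = 2(35.45) = 70.90 g/mol.
M(FeCl3) = 55.85 + 3(35.45) = 162.20 g/mol.
n(Cl2) = 76.0566 g / 70.90 g/mol = 1.07273 mol.
From the equation the Cl2:FeCl3 mole ratio is 3:2, so n(FeCl3) = 1.07273 × 2/3 = 0.715154 mol.
Mass of FeCl3 = 0.715154 mol × 162.20 g/mol = 115.998 g.
Actual mass collected = 115.998 g × 0.732 = 84.9105 g.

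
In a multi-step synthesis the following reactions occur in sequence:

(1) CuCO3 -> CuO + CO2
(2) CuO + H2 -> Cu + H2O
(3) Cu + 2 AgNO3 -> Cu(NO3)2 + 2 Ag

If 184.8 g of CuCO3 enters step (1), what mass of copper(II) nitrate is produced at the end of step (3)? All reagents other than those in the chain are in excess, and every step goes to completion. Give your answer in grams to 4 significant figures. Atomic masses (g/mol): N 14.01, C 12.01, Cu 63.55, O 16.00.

280.5 g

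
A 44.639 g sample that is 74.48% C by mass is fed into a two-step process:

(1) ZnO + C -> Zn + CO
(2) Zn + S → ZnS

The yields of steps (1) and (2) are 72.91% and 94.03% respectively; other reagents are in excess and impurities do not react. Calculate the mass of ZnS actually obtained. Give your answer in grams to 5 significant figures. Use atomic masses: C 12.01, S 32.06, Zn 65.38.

184.93 g

Pure C = 44.639 × 0.7448 = 33.2471 g.
M(C) = 12.01 g/mol.
M(ZnS) = 65.38 + 32.06 = 97.44 g/mol.
n(C) = 33.2471 / 12.01 = 2.76829 mol.
Step 1 (C:Zn = 1:1): theoretical n(Zn) = 2.76829 mol; at 72.91% yield, n(Zn) = 2.01836 mol.
Step 2 (Zn:ZnS = 1:1): theoretical n(ZnS) = 2.01836 mol, so theoretical mass = 2.01836 × 97.44 = 196.669 g.
At 94.03% yield, actual mass of ZnS = 196.669 × 0.9403 = 184.928 g.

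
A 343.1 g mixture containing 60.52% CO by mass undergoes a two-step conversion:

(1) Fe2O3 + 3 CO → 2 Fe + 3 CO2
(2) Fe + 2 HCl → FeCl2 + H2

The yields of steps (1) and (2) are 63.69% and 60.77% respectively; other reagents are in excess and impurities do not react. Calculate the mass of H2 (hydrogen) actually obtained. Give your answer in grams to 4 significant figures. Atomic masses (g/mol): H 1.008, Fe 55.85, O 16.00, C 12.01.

3.856 g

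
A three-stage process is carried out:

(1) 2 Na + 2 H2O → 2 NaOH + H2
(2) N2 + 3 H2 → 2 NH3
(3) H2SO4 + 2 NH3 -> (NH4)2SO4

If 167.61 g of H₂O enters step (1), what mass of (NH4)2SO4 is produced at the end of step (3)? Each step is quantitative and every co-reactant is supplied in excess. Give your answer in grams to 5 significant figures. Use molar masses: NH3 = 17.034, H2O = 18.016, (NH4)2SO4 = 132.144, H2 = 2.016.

n(H2O) = 167.61 / 18.016 = 9.30340 mol.
Reaction (1): H2O→H2 ratio 2:1 ⇒ n(H2) = 4.65170 mol.
Reaction (2): H2→NH3 ratio 3:2 ⇒ n(NH3) = 3.10113 mol.
Reaction (3): NH3→(NH4)2SO4 ratio 2:1 ⇒ n((NH4)2SO4) = 1.55057 mol.
Mass of (NH4)2SO4 = 1.55057 × 132.144 = 204.898 g.

204.90 g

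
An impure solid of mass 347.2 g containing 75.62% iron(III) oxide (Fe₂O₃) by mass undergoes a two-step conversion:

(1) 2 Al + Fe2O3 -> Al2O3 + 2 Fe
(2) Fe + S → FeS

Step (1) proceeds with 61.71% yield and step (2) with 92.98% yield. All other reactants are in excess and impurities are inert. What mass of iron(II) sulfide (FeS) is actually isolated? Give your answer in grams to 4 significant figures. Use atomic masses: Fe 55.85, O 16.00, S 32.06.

Pure Fe2O3 = 347.2 × 0.7562 = 262.55 g.
M(Fe2O3) = 2(55.85) + 3(16.00) = 159.70 g/mol.
M(FeS) = 55.85 + 32.06 = 87.91 g/mol.
n(Fe2O3) = 262.55 / 159.70 = 1.6440 mol.
Step 1 (Fe2O3:Fe = 1:2): theoretical n(Fe) = 3.2881 mol; at 61.71% yield, n(Fe) = 2.0291 mol.
Step 2 (Fe:FeS = 1:1): theoretical n(FeS) = 2.0291 mol, so theoretical mass = 2.0291 × 87.91 = 178.38 g.
At 92.98% yield, actual mass of FeS = 178.38 × 0.9298 = 165.85 g.

165.9 g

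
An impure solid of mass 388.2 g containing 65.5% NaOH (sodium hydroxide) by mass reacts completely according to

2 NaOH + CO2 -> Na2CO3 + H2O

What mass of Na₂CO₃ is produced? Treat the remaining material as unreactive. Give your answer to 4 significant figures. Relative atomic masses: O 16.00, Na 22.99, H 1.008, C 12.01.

336.9 g

Mass of pure NaOH = 388.2 g × 0.655 = 254.27 g.
M(NaOH) = 22.99 + 16.00 + 1.008 = 39.998 g/mol.
M(Na2CO3) = 2(22.99) + 12.01 + 3(16.00) = 105.99 g/mol.
n(NaOH) = 254.27 g / 39.998 g/mol = 6.3571 mol.
From the equation the NaOH:Na2CO3 mole ratio is 2:1, so n(Na2CO3) = 6.3571 × 1/2 = 3.1785 mol.
Mass of Na2CO3 = 3.1785 mol × 105.99 g/mol = 336.89 g.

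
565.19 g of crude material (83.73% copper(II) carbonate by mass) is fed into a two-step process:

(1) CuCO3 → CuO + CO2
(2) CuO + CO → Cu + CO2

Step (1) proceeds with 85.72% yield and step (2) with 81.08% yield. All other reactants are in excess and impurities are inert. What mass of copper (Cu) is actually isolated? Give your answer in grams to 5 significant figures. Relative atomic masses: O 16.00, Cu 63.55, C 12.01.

169.16 g

Pure CuCO3 = 565.19 × 0.8373 = 473.234 g.
M(CuCO3) = 63.55 + 12.01 + 3(16.00) = 123.56 g/mol.
M(Cu) = 63.55 g/mol.
n(CuCO3) = 473.234 / 123.56 = 3.82999 mol.
Step 1 (CuCO3:CuO = 1:1): theoretical n(CuO) = 3.82999 mol; at 85.72% yield, n(CuO) = 3.28307 mol.
Step 2 (CuO:Cu = 1:1): theoretical n(Cu) = 3.28307 mol, so theoretical mass = 3.28307 × 63.55 = 208.639 g.
At 81.08% yield, actual mass of Cu = 208.639 × 0.8108 = 169.164 g.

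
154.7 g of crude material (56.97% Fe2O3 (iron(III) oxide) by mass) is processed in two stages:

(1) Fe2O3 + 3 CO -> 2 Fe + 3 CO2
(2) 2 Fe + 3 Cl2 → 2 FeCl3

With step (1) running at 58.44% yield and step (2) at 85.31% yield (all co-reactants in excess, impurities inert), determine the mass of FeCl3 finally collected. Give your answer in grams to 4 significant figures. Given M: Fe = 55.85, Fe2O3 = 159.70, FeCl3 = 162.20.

Pure Fe2O3 = 154.7 × 0.5697 = 88.133 g.
n(Fe2O3) = 88.133 / 159.70 = 0.55186 mol.
Step 1 (Fe2O3:Fe = 1:2): theoretical n(Fe) = 1.1037 mol; at 58.44% yield, n(Fe) = 0.64502 mol.
Step 2 (Fe:FeCl3 = 2:2): theoretical n(FeCl3) = 0.64502 mol, so theoretical mass = 0.64502 × 162.20 = 104.62 g.
At 85.31% yield, actual mass of FeCl3 = 104.62 × 0.8531 = 89.253 g.

89.25 g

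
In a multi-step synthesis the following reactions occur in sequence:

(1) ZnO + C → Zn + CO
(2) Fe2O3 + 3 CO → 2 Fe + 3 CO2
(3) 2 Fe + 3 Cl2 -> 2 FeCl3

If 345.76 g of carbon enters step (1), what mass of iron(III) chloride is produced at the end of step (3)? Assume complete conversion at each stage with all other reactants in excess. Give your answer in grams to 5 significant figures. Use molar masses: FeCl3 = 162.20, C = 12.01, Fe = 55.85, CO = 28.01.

3113.1 g

n(C) = 345.76 / 12.01 = 28.7893 mol.
Reaction (1): C→CO ratio 1:1 ⇒ n(CO) = 28.7893 mol.
Reaction (2): CO→Fe ratio 3:2 ⇒ n(Fe) = 19.1929 mol.
Reaction (3): Fe→FeCl3 ratio 2:2 ⇒ n(FeCl3) = 19.1929 mol.
Mass of FeCl3 = 19.1929 × 162.20 = 3113.09 g.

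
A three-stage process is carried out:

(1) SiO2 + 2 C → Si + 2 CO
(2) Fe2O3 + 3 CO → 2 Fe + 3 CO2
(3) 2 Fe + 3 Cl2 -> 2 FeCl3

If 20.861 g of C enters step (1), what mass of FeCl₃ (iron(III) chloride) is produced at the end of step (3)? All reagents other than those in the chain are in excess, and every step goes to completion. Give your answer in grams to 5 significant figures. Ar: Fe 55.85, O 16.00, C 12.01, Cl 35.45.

187.82 g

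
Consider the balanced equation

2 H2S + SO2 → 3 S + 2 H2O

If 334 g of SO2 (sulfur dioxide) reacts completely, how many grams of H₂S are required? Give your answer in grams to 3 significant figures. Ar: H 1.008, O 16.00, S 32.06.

M(SO2) = 32.06 + 2(16.00) = 64.06 g/mol.
M(H2S) = 2(1.008) + 32.06 = 34.076 g/mol.
n(SO2) = 334.0 g / 64.06 g/mol = 5.214 mol.
From the equation the SO2:H2S mole ratio is 1:2, so n(H2S) = 5.214 × 2/1 = 10.43 mol.
Mass of H2S = 10.43 mol × 34.076 g/mol = 355.3 g.

355 g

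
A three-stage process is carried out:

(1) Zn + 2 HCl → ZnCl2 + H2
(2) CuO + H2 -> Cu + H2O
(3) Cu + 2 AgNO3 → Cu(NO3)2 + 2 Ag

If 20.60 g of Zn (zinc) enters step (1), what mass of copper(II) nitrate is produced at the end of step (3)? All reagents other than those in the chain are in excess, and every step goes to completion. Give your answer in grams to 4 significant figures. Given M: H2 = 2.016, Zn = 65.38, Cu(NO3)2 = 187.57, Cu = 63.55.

n(Zn) = 20.60 / 65.38 = 0.31508 mol.
Reaction (1): Zn→H2 ratio 1:1 ⇒ n(H2) = 0.31508 mol.
Reaction (2): H2→Cu ratio 1:1 ⇒ n(Cu) = 0.31508 mol.
Reaction (3): Cu→Cu(NO3)2 ratio 1:1 ⇒ n(Cu(NO3)2) = 0.31508 mol.
Mass of Cu(NO3)2 = 0.31508 × 187.57 = 59.100 g.

59.10 g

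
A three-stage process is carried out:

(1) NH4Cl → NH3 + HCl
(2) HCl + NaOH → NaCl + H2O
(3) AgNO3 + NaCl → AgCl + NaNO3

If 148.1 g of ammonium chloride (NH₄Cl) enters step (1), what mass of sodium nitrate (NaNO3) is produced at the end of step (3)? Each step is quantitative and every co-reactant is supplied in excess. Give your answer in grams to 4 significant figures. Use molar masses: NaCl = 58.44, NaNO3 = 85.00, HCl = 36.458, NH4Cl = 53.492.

235.3 g

n(NH4Cl) = 148.1 / 53.492 = 2.7686 mol.
Reaction (1): NH4Cl→HCl ratio 1:1 ⇒ n(HCl) = 2.7686 mol.
Reaction (2): HCl→NaCl ratio 1:1 ⇒ n(NaCl) = 2.7686 mol.
Reaction (3): NaCl→NaNO3 ratio 1:1 ⇒ n(NaNO3) = 2.7686 mol.
Mass of NaNO3 = 2.7686 × 85.00 = 235.33 g.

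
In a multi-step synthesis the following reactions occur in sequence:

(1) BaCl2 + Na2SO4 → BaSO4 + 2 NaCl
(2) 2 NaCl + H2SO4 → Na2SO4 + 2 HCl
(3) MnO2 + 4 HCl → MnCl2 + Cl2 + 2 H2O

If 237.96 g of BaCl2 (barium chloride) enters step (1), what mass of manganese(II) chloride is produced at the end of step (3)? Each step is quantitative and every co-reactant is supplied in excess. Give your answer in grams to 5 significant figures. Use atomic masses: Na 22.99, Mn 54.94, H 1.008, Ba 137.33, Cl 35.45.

71.903 g

M(BaCl2) = 137.33 + 2(35.45) = 208.23 g/mol.
M(MnCl2) = 54.94 + 2(35.45) = 125.84 g/mol.
n(BaCl2) = 237.96 / 208.23 = 1.14277 mol.
Reaction (1): BaCl2→NaCl ratio 1:2 ⇒ n(NaCl) = 2.28555 mol.
Reaction (2): NaCl→HCl ratio 2:2 ⇒ n(HCl) = 2.28555 mol.
Reaction (3): HCl→MnCl2 ratio 4:1 ⇒ n(MnCl2) = 0.571387 mol.
Mass of MnCl2 = 0.571387 × 125.84 = 71.9034 g.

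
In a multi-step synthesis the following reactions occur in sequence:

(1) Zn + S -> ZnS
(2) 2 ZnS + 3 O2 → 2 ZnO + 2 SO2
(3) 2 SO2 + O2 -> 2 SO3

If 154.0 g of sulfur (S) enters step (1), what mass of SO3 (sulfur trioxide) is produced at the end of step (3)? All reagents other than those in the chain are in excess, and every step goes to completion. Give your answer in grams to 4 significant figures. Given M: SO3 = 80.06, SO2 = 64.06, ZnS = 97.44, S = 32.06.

n(S) = 154.0 / 32.06 = 4.8035 mol.
Reaction (1): S→ZnS ratio 1:1 ⇒ n(ZnS) = 4.8035 mol.
Reaction (2): ZnS→SO2 ratio 2:2 ⇒ n(SO2) = 4.8035 mol.
Reaction (3): SO2→SO3 ratio 2:2 ⇒ n(SO3) = 4.8035 mol.
Mass of SO3 = 4.8035 × 80.06 = 384.57 g.

384.6 g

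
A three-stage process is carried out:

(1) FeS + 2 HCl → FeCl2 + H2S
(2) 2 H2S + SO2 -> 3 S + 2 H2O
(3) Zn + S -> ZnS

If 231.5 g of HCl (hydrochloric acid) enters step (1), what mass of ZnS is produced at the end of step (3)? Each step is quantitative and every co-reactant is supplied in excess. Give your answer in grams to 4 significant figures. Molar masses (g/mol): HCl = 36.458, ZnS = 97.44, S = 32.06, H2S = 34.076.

n(HCl) = 231.5 / 36.458 = 6.3498 mol.
Reaction (1): HCl→H2S ratio 2:1 ⇒ n(H2S) = 3.1749 mol.
Reaction (2): H2S→S ratio 2:3 ⇒ n(S) = 4.7623 mol.
Reaction (3): S→ZnS ratio 1:1 ⇒ n(ZnS) = 4.7623 mol.
Mass of ZnS = 4.7623 × 97.44 = 464.04 g.

464.0 g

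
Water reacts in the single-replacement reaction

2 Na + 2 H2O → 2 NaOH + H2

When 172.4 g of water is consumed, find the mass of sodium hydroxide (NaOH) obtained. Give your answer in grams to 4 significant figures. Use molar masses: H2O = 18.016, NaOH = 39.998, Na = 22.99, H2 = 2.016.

382.8 g

n(H2O) = 172.40 g / 18.016 g/mol = 9.5693 mol.
From the equation the H2O:NaOH mole ratio is 2:2, so n(NaOH) = 9.5693 × 2/2 = 9.5693 mol.
Mass of NaOH = 9.5693 mol × 39.998 g/mol = 382.75 g.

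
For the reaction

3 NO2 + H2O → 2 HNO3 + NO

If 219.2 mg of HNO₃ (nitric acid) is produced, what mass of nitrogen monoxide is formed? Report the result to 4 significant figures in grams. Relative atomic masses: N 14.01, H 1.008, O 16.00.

0.05219 g

M(HNO3) = 1.008 + 14.01 + 3(16.00) = 63.018 g/mol.
M(NO) = 14.01 + 16.00 = 30.01 g/mol.
Convert: 219.2 mg = 0.21920 g.
n(HNO3) = 0.21920 g / 63.018 g/mol = 0.0034784 mol.
From the equation the HNO3:NO mole ratio is 2:1, so n(NO) = 0.0034784 × 1/2 = 0.0017392 mol.
Mass of NO = 0.0017392 mol × 30.01 g/mol = 0.052193 g.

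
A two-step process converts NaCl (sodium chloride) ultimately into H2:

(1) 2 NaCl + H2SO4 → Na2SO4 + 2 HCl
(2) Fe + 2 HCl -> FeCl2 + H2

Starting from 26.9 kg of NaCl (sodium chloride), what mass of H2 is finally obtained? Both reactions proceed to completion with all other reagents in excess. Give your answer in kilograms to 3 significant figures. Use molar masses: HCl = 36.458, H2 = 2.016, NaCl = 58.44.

26.9 kg = 26900 g.
n(NaCl) = 26900 / 58.44 = 460.3 mol.
Step 1 gives a 2:2 ratio of NaCl to HCl, so n(HCl) = 460.3 mol.
In step 2 the HCl:H2 ratio is 2:1, so n(H2) = 230.2 mol.
Mass of H2 = 230.2 × 2.016 = 464.0 g = 0.464 kg.

0.464 kg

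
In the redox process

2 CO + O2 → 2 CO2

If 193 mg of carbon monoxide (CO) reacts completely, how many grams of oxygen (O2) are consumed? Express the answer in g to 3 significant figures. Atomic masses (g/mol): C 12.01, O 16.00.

0.110 g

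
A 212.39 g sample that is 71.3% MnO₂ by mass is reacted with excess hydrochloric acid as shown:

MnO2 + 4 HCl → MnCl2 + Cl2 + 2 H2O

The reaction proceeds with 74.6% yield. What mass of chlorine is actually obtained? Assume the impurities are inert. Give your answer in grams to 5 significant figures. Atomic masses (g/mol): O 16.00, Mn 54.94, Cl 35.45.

Pure MnO2 available = 212.39 g × 0.713 = 151.434 g.
M(MnO2) = 54.94 + 2(16.00) = 86.94 g/mol.
M(Cl2) = 2(35.45) = 70.90 g/mol.
n(MnO2) = 151.434 g / 86.94 g/mol = 1.74182 mol.
From the equation the MnO2:Cl2 mole ratio is 1:1, so n(Cl2) = 1.74182 × 1/1 = 1.74182 mol.
Mass of Cl2 = 1.74182 mol × 70.90 g/mol = 123.495 g.
Actual mass collected = 123.495 g × 0.746 = 92.1274 g.

92.127 g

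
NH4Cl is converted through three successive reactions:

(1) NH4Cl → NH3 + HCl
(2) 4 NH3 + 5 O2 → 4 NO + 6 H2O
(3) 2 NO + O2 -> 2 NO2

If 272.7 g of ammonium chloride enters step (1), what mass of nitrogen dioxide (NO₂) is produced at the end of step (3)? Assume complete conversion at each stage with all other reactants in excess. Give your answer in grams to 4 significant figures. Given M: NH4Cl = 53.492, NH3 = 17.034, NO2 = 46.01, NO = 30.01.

234.6 g

n(NH4Cl) = 272.7 / 53.492 = 5.0980 mol.
Reaction (1): NH4Cl→NH3 ratio 1:1 ⇒ n(NH3) = 5.0980 mol.
Reaction (2): NH3→NO ratio 4:4 ⇒ n(NO) = 5.0980 mol.
Reaction (3): NO→NO2 ratio 2:2 ⇒ n(NO2) = 5.0980 mol.
Mass of NO2 = 5.0980 × 46.01 = 234.56 g.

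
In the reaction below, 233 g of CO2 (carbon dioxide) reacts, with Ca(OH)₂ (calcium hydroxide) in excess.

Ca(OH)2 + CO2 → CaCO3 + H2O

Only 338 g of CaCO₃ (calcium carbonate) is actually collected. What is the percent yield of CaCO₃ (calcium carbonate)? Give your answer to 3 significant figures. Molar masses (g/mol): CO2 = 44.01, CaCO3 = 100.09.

63.8 %

n(CO2) = 233.0 g / 44.01 g/mol = 5.294 mol.
From the equation the CO2:CaCO3 mole ratio is 1:1, so n(CaCO3) = 5.294 × 1/1 = 5.294 mol.
Mass of CaCO3 = 5.294 mol × 100.09 g/mol = 529.9 g.
This is the theoretical yield. Percent yield = 338 g / 529.9 g × 100% = 63.79%.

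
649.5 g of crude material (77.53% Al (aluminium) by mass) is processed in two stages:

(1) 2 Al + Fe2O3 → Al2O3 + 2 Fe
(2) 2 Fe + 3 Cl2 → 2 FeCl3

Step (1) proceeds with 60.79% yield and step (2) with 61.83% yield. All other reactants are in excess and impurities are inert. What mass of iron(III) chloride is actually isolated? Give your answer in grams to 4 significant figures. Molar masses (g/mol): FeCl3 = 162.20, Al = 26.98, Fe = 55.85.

Pure Al = 649.5 × 0.7753 = 503.56 g.
n(Al) = 503.56 / 26.98 = 18.664 mol.
Step 1 (Al:Fe = 2:2): theoretical n(Fe) = 18.664 mol; at 60.79% yield, n(Fe) = 11.346 mol.
Step 2 (Fe:FeCl3 = 2:2): theoretical n(FeCl3) = 11.346 mol, so theoretical mass = 11.346 × 162.20 = 1840.3 g.
At 61.83% yield, actual mass of FeCl3 = 1840.3 × 0.6183 = 1137.9 g.

1138 g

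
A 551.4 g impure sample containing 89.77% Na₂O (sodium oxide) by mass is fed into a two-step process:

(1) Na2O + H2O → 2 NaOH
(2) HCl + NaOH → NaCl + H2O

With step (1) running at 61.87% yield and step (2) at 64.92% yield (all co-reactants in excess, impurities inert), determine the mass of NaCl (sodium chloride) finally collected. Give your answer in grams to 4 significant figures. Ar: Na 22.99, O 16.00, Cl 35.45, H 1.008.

374.9 g

Pure Na2O = 551.4 × 0.8977 = 494.99 g.
M(Na2O) = 2(22.99) + 16.00 = 61.98 g/mol.
M(NaCl) = 22.99 + 35.45 = 58.44 g/mol.
n(Na2O) = 494.99 / 61.98 = 7.9863 mol.
Step 1 (Na2O:NaOH = 1:2): theoretical n(NaOH) = 15.973 mol; at 61.87% yield, n(NaOH) = 9.8823 mol.
Step 2 (NaOH:NaCl = 1:1): theoretical n(NaCl) = 9.8823 mol, so theoretical mass = 9.8823 × 58.44 = 577.52 g.
At 64.92% yield, actual mass of NaCl = 577.52 × 0.6492 = 374.93 g.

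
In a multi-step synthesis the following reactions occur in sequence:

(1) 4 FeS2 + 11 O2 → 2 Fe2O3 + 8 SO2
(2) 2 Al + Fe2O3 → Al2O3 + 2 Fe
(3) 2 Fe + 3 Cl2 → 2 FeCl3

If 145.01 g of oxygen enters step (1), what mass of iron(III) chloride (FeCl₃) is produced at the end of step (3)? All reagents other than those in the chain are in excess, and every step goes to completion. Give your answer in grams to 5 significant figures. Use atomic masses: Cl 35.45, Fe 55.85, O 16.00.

M(O2) = 2(16.00) = 32.00 g/mol.
M(FeCl3) = 55.85 + 3(35.45) = 162.20 g/mol.
n(O2) = 145.01 / 32.00 = 4.53156 mol.
Reaction (1): O2→Fe2O3 ratio 11:2 ⇒ n(Fe2O3) = 0.823920 mol.
Reaction (2): Fe2O3→Fe ratio 1:2 ⇒ n(Fe) = 1.64784 mol.
Reaction (3): Fe→FeCl3 ratio 2:2 ⇒ n(FeCl3) = 1.64784 mol.
Mass of FeCl3 = 1.64784 × 162.20 = 267.280 g.

267.28 g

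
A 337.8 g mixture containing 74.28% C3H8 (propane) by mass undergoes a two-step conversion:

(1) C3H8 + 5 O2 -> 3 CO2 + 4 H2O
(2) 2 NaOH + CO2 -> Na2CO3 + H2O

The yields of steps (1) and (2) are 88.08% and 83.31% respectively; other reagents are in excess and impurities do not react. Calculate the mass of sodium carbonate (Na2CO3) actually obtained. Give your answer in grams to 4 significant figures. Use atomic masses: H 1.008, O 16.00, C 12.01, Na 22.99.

1328 g

Pure C3H8 = 337.8 × 0.7428 = 250.92 g.
M(C3H8) = 3(12.01) + 8(1.008) = 44.094 g/mol.
M(Na2CO3) = 2(22.99) + 12.01 + 3(16.00) = 105.99 g/mol.
n(C3H8) = 250.92 / 44.094 = 5.6905 mol.
Step 1 (C3H8:CO2 = 1:3): theoretical n(CO2) = 17.072 mol; at 88.08% yield, n(CO2) = 15.037 mol.
Step 2 (CO2:Na2CO3 = 1:1): theoretical n(Na2CO3) = 15.037 mol, so theoretical mass = 15.037 × 105.99 = 1593.7 g.
At 83.31% yield, actual mass of Na2CO3 = 1593.7 × 0.8331 = 1327.7 g.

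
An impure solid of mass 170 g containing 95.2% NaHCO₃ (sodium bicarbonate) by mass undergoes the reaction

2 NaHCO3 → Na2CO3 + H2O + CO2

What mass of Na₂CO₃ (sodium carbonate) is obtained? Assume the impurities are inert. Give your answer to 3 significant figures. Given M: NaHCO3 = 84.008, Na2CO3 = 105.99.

102 g

Mass of pure NaHCO3 = 170 g × 0.952 = 161.8 g.
n(NaHCO3) = 161.8 g / 84.008 g/mol = 1.926 mol.
From the equation the NaHCO3:Na2CO3 mole ratio is 2:1, so n(Na2CO3) = 1.926 × 1/2 = 0.9632 mol.
Mass of Na2CO3 = 0.9632 mol × 105.99 g/mol = 102.1 g.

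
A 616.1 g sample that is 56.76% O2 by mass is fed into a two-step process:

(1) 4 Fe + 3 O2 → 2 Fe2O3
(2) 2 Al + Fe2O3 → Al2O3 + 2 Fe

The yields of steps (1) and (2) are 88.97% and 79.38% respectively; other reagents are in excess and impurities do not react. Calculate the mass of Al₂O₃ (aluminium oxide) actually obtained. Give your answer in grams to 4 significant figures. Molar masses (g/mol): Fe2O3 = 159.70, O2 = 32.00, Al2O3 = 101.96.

Pure O2 = 616.1 × 0.5676 = 349.70 g.
n(O2) = 349.70 / 32.00 = 10.928 mol.
Step 1 (O2:Fe2O3 = 3:2): theoretical n(Fe2O3) = 7.2854 mol; at 88.97% yield, n(Fe2O3) = 6.4818 mol.
Step 2 (Fe2O3:Al2O3 = 1:1): theoretical n(Al2O3) = 6.4818 mol, so theoretical mass = 6.4818 × 101.96 = 660.88 g.
At 79.38% yield, actual mass of Al2O3 = 660.88 × 0.7938 = 524.61 g.

524.6 g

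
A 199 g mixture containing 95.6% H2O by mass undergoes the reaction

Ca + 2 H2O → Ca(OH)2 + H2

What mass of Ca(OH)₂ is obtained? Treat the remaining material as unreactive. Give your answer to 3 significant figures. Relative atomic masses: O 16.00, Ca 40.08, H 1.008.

391 g

Mass of pure H2O = 199 g × 0.956 = 190.2 g.
M(H2O) = 2(1.008) + 16.00 = 18.016 g/mol.
M(Ca(OH)2) = 40.08 + 2(16.00) + 2(1.008) = 74.096 g/mol.
n(H2O) = 190.2 g / 18.016 g/mol = 10.56 mol.
From the equation the H2O:Ca(OH)2 mole ratio is 2:1, so n(Ca(OH)2) = 10.56 × 1/2 = 5.280 mol.
Mass of Ca(OH)2 = 5.280 mol × 74.096 g/mol = 391.2 g.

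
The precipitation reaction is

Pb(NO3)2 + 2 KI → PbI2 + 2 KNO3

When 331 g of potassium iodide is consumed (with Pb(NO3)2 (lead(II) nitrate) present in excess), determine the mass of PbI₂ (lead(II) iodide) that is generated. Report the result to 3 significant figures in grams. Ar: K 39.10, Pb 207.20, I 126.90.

460 g

M(KI) = 39.10 + 126.90 = 166.00 g/mol.
M(PbI2) = 207.20 + 2(126.90) = 461.00 g/mol.
n(KI) = 331.0 g / 166.00 g/mol = 1.994 mol.
From the equation the KI:PbI2 mole ratio is 2:1, so n(PbI2) = 1.994 × 1/2 = 0.9970 mol.
Mass of PbI2 = 0.9970 mol × 461.00 g/mol = 459.6 g.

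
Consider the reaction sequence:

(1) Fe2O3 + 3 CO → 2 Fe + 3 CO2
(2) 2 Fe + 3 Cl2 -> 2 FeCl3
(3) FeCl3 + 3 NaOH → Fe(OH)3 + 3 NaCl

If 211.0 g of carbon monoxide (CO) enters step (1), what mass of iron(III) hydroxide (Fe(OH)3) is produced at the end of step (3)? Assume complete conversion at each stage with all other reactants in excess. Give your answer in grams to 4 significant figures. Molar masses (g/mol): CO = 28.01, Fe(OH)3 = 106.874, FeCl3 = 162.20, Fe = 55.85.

536.7 g

n(CO) = 211.0 / 28.01 = 7.5330 mol.
Reaction (1): CO→Fe ratio 3:2 ⇒ n(Fe) = 5.0220 mol.
Reaction (2): Fe→FeCl3 ratio 2:2 ⇒ n(FeCl3) = 5.0220 mol.
Reaction (3): FeCl3→Fe(OH)3 ratio 1:1 ⇒ n(Fe(OH)3) = 5.0220 mol.
Mass of Fe(OH)3 = 5.0220 × 106.874 = 536.72 g.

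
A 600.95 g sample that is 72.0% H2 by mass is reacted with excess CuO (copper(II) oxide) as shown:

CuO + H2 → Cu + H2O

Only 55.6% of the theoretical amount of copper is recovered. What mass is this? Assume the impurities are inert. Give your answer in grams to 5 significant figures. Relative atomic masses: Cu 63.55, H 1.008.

7583.5 g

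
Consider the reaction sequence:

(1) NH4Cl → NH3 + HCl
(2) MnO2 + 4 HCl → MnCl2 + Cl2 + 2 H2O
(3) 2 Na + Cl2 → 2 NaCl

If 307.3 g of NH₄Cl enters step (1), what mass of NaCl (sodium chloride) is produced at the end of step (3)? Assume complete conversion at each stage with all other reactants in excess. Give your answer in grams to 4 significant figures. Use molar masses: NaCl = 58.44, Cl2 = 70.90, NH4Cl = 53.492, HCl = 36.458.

167.9 g

n(NH4Cl) = 307.3 / 53.492 = 5.7448 mol.
Reaction (1): NH4Cl→HCl ratio 1:1 ⇒ n(HCl) = 5.7448 mol.
Reaction (2): HCl→Cl2 ratio 4:1 ⇒ n(Cl2) = 1.4362 mol.
Reaction (3): Cl2→NaCl ratio 1:2 ⇒ n(NaCl) = 2.8724 mol.
Mass of NaCl = 2.8724 × 58.44 = 167.86 g.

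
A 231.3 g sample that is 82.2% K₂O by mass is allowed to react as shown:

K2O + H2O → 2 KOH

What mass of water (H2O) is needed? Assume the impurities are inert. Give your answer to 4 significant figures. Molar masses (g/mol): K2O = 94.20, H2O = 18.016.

36.36 g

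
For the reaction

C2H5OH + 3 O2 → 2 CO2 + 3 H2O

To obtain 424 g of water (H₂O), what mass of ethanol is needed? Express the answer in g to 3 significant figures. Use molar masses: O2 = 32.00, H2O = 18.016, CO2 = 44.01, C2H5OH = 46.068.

361 g

n(H2O) = 424.0 g / 18.016 g/mol = 23.53 mol.
From the equation the H2O:C2H5OH mole ratio is 3:1, so n(C2H5OH) = 23.53 × 1/3 = 7.845 mol.
Mass of C2H5OH = 7.845 mol × 46.068 g/mol = 361.4 g.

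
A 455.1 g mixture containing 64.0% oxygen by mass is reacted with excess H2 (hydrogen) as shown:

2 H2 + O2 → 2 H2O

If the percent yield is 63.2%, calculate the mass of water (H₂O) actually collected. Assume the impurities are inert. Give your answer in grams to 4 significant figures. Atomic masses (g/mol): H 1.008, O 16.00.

Pure O2 available = 455.1 g × 0.640 = 291.26 g.
M(O2) = 2(16.00) = 32.00 g/mol.
M(H2O) = 2(1.008) + 16.00 = 18.016 g/mol.
n(O2) = 291.26 g / 32.00 g/mol = 9.1020 mol.
From the equation the O2:H2O mole ratio is 1:2, so n(H2O) = 9.1020 × 2/1 = 18.204 mol.
Mass of H2O = 18.204 mol × 18.016 g/mol = 327.96 g.
Actual mass collected = 327.96 g × 0.632 = 207.27 g.

207.3 g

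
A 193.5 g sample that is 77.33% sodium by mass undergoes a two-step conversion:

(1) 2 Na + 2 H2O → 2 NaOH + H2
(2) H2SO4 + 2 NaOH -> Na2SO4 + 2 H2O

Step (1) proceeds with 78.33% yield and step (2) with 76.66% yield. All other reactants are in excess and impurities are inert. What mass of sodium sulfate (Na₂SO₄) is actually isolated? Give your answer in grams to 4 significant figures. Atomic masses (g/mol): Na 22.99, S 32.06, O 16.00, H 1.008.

Pure Na = 193.5 × 0.7733 = 149.63 g.
M(Na) = 22.99 g/mol.
M(Na2SO4) = 2(22.99) + 32.06 + 4(16.00) = 142.04 g/mol.
n(Na) = 149.63 / 22.99 = 6.5086 mol.
Step 1 (Na:NaOH = 2:2): theoretical n(NaOH) = 6.5086 mol; at 78.33% yield, n(NaOH) = 5.0982 mol.
Step 2 (NaOH:Na2SO4 = 2:1): theoretical n(Na2SO4) = 2.5491 mol, so theoretical mass = 2.5491 × 142.04 = 362.08 g.
At 76.66% yield, actual mass of Na2SO4 = 362.08 × 0.7666 = 277.57 g.

277.6 g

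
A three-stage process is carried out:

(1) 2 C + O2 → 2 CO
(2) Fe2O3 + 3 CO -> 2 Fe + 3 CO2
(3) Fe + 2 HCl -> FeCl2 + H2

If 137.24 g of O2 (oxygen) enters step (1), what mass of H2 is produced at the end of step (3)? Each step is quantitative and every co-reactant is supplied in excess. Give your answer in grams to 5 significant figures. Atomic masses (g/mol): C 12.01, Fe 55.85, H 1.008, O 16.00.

11.528 g

M(O2) = 2(16.00) = 32.00 g/mol.
M(H2) = 2(1.008) = 2.016 g/mol.
n(O2) = 137.24 / 32.00 = 4.28875 mol.
Reaction (1): O2→CO ratio 1:2 ⇒ n(CO) = 8.57750 mol.
Reaction (2): CO→Fe ratio 3:2 ⇒ n(Fe) = 5.71833 mol.
Reaction (3): Fe→H2 ratio 1:1 ⇒ n(H2) = 5.71833 mol.
Mass of H2 = 5.71833 × 2.016 = 11.5282 g.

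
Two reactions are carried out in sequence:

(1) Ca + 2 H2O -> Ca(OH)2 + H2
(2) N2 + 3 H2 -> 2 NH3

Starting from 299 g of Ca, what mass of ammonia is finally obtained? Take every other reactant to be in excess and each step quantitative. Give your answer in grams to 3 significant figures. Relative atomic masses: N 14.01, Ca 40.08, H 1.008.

84.7 g

M(Ca) = 40.08 g/mol.
M(NH3) = 14.01 + 3(1.008) = 17.034 g/mol.
n(Ca) = 299.0 / 40.08 = 7.460 mol.
Step 1 gives a 1:1 ratio of Ca to H2, so n(H2) = 7.460 mol.
In step 2 the H2:NH3 ratio is 3:2, so n(NH3) = 4.973 mol.
Mass of NH3 = 4.973 × 17.034 = 84.72 g.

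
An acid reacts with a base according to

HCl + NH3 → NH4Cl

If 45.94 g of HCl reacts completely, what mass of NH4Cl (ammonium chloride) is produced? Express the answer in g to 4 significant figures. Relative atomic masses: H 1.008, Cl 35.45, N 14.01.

67.40 g

M(HCl) = 1.008 + 35.45 = 36.458 g/mol.
M(NH4Cl) = 14.01 + 4(1.008) + 35.45 = 53.492 g/mol.
n(HCl) = 45.940 g / 36.458 g/mol = 1.2601 mol.
From the equation the HCl:NH4Cl mole ratio is 1:1, so n(NH4Cl) = 1.2601 × 1/1 = 1.2601 mol.
Mass of NH4Cl = 1.2601 mol × 53.492 g/mol = 67.404 g.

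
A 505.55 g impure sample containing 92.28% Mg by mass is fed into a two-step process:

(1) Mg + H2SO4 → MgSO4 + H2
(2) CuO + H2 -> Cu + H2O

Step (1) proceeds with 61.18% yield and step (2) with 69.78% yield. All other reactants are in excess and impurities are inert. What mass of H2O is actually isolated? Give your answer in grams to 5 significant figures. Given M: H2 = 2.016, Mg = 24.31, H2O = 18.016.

Pure Mg = 505.55 × 0.9228 = 466.522 g.
n(Mg) = 466.522 / 24.31 = 19.1905 mol.
Step 1 (Mg:H2 = 1:1): theoretical n(H2) = 19.1905 mol; at 61.18% yield, n(H2) = 11.7408 mol.
Step 2 (H2:H2O = 1:1): theoretical n(H2O) = 11.7408 mol, so theoretical mass = 11.7408 × 18.016 = 211.522 g.
At 69.78% yield, actual mass of H2O = 211.522 × 0.6978 = 147.600 g.

147.60 g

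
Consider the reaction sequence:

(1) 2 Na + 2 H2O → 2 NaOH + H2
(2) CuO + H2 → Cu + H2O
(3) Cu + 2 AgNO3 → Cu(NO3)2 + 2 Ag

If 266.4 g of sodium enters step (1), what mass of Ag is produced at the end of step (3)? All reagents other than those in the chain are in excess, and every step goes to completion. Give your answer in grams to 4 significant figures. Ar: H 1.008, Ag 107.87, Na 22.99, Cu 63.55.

1250 g

M(Na) = 22.99 g/mol.
M(Ag) = 107.87 g/mol.
n(Na) = 266.4 / 22.99 = 11.588 mol.
Reaction (1): Na→H2 ratio 2:1 ⇒ n(H2) = 5.7938 mol.
Reaction (2): H2→Cu ratio 1:1 ⇒ n(Cu) = 5.7938 mol.
Reaction (3): Cu→Ag ratio 1:2 ⇒ n(Ag) = 11.588 mol.
Mass of Ag = 11.588 × 107.87 = 1250.0 g.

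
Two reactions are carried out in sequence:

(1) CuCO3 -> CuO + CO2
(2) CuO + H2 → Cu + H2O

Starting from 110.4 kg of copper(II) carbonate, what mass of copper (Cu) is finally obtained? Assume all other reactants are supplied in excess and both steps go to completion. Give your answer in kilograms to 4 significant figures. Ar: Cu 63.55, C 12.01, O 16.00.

56.78 kg

M(CuCO3) = 63.55 + 12.01 + 3(16.00) = 123.56 g/mol.
M(Cu) = 63.55 g/mol.
110.4 kg = 110400 g.
n(CuCO3) = 110400 / 123.56 = 893.49 mol.
Step 1 gives a 1:1 ratio of CuCO3 to CuO, so n(CuO) = 893.49 mol.
In step 2 the CuO:Cu ratio is 1:1, so n(Cu) = 893.49 mol.
Mass of Cu = 893.49 × 63.55 = 56781 g = 56.78 kg.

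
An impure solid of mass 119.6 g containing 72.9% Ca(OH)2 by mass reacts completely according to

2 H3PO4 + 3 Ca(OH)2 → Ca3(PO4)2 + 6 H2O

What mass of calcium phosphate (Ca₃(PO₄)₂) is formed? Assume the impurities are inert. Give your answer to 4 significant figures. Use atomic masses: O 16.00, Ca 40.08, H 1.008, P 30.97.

121.7 g

Mass of pure Ca(OH)2 = 119.6 g × 0.729 = 87.188 g.
M(Ca(OH)2) = 40.08 + 2(16.00) + 2(1.008) = 74.096 g/mol.
M(Ca3(PO4)2) = 3(40.08) + 2(30.97) + 8(16.00) = 310.18 g/mol.
n(Ca(OH)2) = 87.188 g / 74.096 g/mol = 1.1767 mol.
From the equation the Ca(OH)2:Ca3(PO4)2 mole ratio is 3:1, so n(Ca3(PO4)2) = 1.1767 × 1/3 = 0.39223 mol.
Mass of Ca3(PO4)2 = 0.39223 mol × 310.18 g/mol = 121.66 g.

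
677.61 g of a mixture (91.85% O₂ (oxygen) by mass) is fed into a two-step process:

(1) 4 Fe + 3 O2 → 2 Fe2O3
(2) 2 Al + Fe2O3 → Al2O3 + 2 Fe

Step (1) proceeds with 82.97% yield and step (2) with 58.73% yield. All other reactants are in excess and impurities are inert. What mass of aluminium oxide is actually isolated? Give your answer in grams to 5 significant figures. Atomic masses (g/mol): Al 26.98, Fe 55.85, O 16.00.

644.21 g

Pure O2 = 677.61 × 0.9185 = 622.385 g.
M(O2) = 2(16.00) = 32.00 g/mol.
M(Al2O3) = 2(26.98) + 3(16.00) = 101.96 g/mol.
n(O2) = 622.385 / 32.00 = 19.4495 mol.
Step 1 (O2:Fe2O3 = 3:2): theoretical n(Fe2O3) = 12.9663 mol; at 82.97% yield, n(Fe2O3) = 10.7582 mol.
Step 2 (Fe2O3:Al2O3 = 1:1): theoretical n(Al2O3) = 10.7582 mol, so theoretical mass = 10.7582 × 101.96 = 1096.90 g.
At 58.73% yield, actual mass of Al2O3 = 1096.90 × 0.5873 = 644.212 g.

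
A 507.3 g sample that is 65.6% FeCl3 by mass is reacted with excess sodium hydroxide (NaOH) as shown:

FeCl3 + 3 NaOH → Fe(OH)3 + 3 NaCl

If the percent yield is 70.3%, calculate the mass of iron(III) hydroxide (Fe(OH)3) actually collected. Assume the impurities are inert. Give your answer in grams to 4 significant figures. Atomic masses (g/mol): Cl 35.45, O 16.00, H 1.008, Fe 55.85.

Pure FeCl3 available = 507.3 g × 0.656 = 332.79 g.
M(FeCl3) = 55.85 + 3(35.45) = 162.20 g/mol.
M(Fe(OH)3) = 55.85 + 3(16.00) + 3(1.008) = 106.874 g/mol.
n(FeCl3) = 332.79 g / 162.20 g/mol = 2.0517 mol.
From the equation the FeCl3:Fe(OH)3 mole ratio is 1:1, so n(Fe(OH)3) = 2.0517 × 1/1 = 2.0517 mol.
Mass of Fe(OH)3 = 2.0517 mol × 106.874 g/mol = 219.28 g.
Actual mass collected = 219.28 g × 0.703 = 154.15 g.

154.2 g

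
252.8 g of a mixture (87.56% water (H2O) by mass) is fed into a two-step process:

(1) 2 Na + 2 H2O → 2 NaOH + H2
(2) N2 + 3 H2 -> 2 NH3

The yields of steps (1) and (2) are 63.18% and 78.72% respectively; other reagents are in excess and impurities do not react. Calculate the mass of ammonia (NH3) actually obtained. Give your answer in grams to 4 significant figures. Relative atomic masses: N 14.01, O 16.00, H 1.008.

34.70 g

Pure H2O = 252.8 × 0.8756 = 221.35 g.
M(H2O) = 2(1.008) + 16.00 = 18.016 g/mol.
M(NH3) = 14.01 + 3(1.008) = 17.034 g/mol.
n(H2O) = 221.35 / 18.016 = 12.286 mol.
Step 1 (H2O:H2 = 2:1): theoretical n(H2) = 6.1432 mol; at 63.18% yield, n(H2) = 3.8813 mol.
Step 2 (H2:NH3 = 3:2): theoretical n(NH3) = 2.5875 mol, so theoretical mass = 2.5875 × 17.034 = 44.076 g.
At 78.72% yield, actual mass of NH3 = 44.076 × 0.7872 = 34.696 g.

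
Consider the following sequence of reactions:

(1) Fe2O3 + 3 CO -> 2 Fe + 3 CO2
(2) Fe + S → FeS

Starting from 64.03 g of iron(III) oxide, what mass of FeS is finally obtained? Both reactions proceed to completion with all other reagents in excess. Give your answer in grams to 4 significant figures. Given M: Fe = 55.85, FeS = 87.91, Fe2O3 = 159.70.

n(Fe2O3) = 64.030 / 159.70 = 0.40094 mol.
Step 1 gives a 1:2 ratio of Fe2O3 to Fe, so n(Fe) = 0.80188 mol.
In step 2 the Fe:FeS ratio is 1:1, so n(FeS) = 0.80188 mol.
Mass of FeS = 0.80188 × 87.91 = 70.493 g.

70.49 g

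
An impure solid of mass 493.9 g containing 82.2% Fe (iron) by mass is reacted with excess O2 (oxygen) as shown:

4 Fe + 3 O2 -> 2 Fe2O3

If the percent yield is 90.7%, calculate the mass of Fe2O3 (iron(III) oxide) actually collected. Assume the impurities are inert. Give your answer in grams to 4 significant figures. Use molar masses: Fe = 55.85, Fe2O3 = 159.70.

Pure Fe available = 493.9 g × 0.822 = 405.99 g.
n(Fe) = 405.99 g / 55.85 g/mol = 7.2692 mol.
From the equation the Fe:Fe2O3 mole ratio is 4:2, so n(Fe2O3) = 7.2692 × 2/4 = 3.6346 mol.
Mass of Fe2O3 = 3.6346 mol × 159.70 g/mol = 580.45 g.
Actual mass collected = 580.45 g × 0.907 = 526.47 g.

526.5 g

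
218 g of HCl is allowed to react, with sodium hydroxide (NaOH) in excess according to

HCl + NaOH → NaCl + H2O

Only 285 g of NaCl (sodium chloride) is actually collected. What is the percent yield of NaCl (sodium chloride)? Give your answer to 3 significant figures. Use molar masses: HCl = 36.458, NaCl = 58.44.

n(HCl) = 218.0 g / 36.458 g/mol = 5.979 mol.
From the equation the HCl:NaCl mole ratio is 1:1, so n(NaCl) = 5.979 × 1/1 = 5.979 mol.
Mass of NaCl = 5.979 mol × 58.44 g/mol = 349.4 g.
This is the theoretical yield. Percent yield = 285 g / 349.4 g × 100% = 81.56%.

81.6 %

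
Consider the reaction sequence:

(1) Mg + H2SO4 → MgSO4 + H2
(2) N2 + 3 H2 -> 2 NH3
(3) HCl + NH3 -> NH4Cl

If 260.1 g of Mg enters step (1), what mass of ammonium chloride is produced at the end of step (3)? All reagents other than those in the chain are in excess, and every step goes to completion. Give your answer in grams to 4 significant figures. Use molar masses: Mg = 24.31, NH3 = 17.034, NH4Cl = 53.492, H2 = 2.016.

381.6 g

n(Mg) = 260.1 / 24.31 = 10.699 mol.
Reaction (1): Mg→H2 ratio 1:1 ⇒ n(H2) = 10.699 mol.
Reaction (2): H2→NH3 ratio 3:2 ⇒ n(NH3) = 7.1329 mol.
Reaction (3): NH3→NH4Cl ratio 1:1 ⇒ n(NH4Cl) = 7.1329 mol.
Mass of NH4Cl = 7.1329 × 53.492 = 381.55 g.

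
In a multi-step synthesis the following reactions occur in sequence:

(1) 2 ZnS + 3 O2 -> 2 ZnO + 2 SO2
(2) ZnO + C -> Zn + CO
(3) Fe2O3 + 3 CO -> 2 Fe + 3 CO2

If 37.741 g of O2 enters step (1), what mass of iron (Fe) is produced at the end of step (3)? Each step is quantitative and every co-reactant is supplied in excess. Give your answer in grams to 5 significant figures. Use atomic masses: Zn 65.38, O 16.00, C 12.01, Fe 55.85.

29.275 g

M(O2) = 2(16.00) = 32.00 g/mol.
M(Fe) = 55.85 g/mol.
n(O2) = 37.741 / 32.00 = 1.17941 mol.
Reaction (1): O2→ZnO ratio 3:2 ⇒ n(ZnO) = 0.786271 mol.
Reaction (2): ZnO→CO ratio 1:1 ⇒ n(CO) = 0.786271 mol.
Reaction (3): CO→Fe ratio 3:2 ⇒ n(Fe) = 0.524181 mol.
Mass of Fe = 0.524181 × 55.85 = 29.2755 g.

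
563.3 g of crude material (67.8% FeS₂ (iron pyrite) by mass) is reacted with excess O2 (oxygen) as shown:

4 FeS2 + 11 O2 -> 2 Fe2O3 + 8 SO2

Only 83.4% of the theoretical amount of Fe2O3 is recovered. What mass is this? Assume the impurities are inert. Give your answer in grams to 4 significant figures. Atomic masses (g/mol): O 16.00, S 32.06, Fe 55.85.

212.0 g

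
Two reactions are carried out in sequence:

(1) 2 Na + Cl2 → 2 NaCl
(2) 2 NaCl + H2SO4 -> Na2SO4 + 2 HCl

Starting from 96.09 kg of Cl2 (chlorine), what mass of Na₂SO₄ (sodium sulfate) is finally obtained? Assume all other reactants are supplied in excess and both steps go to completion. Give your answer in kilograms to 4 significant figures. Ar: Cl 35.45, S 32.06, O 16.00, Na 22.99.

192.5 kg

M(Cl2) = 2(35.45) = 70.90 g/mol.
M(Na2SO4) = 2(22.99) + 32.06 + 4(16.00) = 142.04 g/mol.
96.09 kg = 96090 g.
n(Cl2) = 96090 / 70.90 = 1355.3 mol.
Step 1 gives a 1:2 ratio of Cl2 to NaCl, so n(NaCl) = 2710.6 mol.
In step 2 the NaCl:Na2SO4 ratio is 2:1, so n(Na2SO4) = 1355.3 mol.
Mass of Na2SO4 = 1355.3 × 142.04 = 192510 g = 192.5 kg.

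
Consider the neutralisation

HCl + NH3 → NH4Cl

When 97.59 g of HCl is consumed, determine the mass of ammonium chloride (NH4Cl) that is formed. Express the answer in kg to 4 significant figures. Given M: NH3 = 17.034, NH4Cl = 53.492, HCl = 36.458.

0.1432 kg

n(HCl) = 97.590 g / 36.458 g/mol = 2.6768 mol.
From the equation the HCl:NH4Cl mole ratio is 1:1, so n(NH4Cl) = 2.6768 × 1/1 = 2.6768 mol.
Mass of NH4Cl = 2.6768 mol × 53.492 g/mol = 143.19 g.
Converting to kg: 143.19 g = 0.1432 kg.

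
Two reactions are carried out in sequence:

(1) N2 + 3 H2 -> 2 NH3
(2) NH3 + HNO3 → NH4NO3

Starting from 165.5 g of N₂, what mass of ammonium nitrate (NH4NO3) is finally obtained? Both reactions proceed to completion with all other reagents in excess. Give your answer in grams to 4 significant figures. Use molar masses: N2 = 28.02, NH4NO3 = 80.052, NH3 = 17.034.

n(N2) = 165.50 / 28.02 = 5.9065 mol.
Step 1 gives a 1:2 ratio of N2 to NH3, so n(NH3) = 11.813 mol.
In step 2 the NH3:NH4NO3 ratio is 1:1, so n(NH4NO3) = 11.813 mol.
Mass of NH4NO3 = 11.813 × 80.052 = 945.65 g.

945.7 g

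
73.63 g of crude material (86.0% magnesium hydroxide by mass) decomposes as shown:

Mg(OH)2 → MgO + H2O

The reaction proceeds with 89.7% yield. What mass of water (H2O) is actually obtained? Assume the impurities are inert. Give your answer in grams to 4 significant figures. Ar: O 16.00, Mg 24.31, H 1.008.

17.54 g

Pure Mg(OH)2 available = 73.63 g × 0.860 = 63.322 g.
M(Mg(OH)2) = 24.31 + 2(16.00) + 2(1.008) = 58.326 g/mol.
M(H2O) = 2(1.008) + 16.00 = 18.016 g/mol.
n(Mg(OH)2) = 63.322 g / 58.326 g/mol = 1.0857 mol.
From the equation the Mg(OH)2:H2O mole ratio is 1:1, so n(H2O) = 1.0857 × 1/1 = 1.0857 mol.
Mass of H2O = 1.0857 mol × 18.016 g/mol = 19.559 g.
Actual mass collected = 19.559 g × 0.897 = 17.545 g.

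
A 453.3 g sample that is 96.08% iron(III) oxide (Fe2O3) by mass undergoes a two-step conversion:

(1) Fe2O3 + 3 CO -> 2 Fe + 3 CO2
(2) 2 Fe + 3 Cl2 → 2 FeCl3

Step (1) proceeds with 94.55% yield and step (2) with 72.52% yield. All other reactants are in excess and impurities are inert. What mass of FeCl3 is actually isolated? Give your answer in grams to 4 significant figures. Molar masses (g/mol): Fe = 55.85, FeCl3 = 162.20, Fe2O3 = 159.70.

606.6 g

Pure Fe2O3 = 453.3 × 0.9608 = 435.53 g.
n(Fe2O3) = 435.53 / 159.70 = 2.7272 mol.
Step 1 (Fe2O3:Fe = 1:2): theoretical n(Fe) = 5.4544 mol; at 94.55% yield, n(Fe) = 5.1571 mol.
Step 2 (Fe:FeCl3 = 2:2): theoretical n(FeCl3) = 5.1571 mol, so theoretical mass = 5.1571 × 162.20 = 836.48 g.
At 72.52% yield, actual mass of FeCl3 = 836.48 × 0.7252 = 606.62 g.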